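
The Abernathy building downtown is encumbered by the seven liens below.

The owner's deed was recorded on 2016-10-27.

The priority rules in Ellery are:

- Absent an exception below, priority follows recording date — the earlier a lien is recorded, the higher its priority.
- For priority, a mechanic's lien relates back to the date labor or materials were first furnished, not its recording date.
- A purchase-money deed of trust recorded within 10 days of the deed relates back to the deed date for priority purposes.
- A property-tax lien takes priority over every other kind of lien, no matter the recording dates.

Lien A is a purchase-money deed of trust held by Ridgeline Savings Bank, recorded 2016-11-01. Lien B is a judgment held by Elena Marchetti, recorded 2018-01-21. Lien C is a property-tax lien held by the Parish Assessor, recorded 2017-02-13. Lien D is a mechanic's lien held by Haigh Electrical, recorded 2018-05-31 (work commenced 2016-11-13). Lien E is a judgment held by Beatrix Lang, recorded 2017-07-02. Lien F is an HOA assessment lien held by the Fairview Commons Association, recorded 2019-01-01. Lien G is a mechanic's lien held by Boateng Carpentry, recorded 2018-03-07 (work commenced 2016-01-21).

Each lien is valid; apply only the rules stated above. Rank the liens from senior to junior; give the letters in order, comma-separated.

Adjusting effective dates: A's effective date is the deed date, 2016-10-27; D is treated as recorded 2016-11-13, the work-commencement date; G's effective date is 2016-01-21, when work began.
C, as a property-tax lien, has superpriority and ranks first.
Remaining liens by effective date: G (2016-01-21), A (2016-10-27), D (2016-11-13), E (2017-07-02), B (2018-01-21), F (2019-01-01).

C, G, A, D, E, B, F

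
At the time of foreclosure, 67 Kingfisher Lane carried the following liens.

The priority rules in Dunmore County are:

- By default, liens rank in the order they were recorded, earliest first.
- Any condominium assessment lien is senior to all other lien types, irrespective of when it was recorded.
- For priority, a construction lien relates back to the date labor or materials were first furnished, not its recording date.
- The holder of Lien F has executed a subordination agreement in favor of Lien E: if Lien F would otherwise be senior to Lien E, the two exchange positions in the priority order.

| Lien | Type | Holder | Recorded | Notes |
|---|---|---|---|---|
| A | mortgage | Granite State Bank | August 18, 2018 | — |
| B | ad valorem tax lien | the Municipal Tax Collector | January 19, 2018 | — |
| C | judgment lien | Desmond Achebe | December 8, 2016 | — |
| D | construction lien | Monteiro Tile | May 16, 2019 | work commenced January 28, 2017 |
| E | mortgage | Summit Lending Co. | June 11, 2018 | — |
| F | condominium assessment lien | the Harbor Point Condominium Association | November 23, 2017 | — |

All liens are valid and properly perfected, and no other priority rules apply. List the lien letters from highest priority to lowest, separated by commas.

Effective dates: D is treated as recorded January 28, 2017, the work-commencement date.
F is a condominium assessment lien, so it outranks all other liens regardless of date.
The other liens, earliest effective date first: C (December 8, 2016), D (January 28, 2017), B (January 19, 2018), E (June 11, 2018), A (August 18, 2018).
F would otherwise be senior to E, so under the subordination agreement F and E exchange positions.

E, C, D, B, F, A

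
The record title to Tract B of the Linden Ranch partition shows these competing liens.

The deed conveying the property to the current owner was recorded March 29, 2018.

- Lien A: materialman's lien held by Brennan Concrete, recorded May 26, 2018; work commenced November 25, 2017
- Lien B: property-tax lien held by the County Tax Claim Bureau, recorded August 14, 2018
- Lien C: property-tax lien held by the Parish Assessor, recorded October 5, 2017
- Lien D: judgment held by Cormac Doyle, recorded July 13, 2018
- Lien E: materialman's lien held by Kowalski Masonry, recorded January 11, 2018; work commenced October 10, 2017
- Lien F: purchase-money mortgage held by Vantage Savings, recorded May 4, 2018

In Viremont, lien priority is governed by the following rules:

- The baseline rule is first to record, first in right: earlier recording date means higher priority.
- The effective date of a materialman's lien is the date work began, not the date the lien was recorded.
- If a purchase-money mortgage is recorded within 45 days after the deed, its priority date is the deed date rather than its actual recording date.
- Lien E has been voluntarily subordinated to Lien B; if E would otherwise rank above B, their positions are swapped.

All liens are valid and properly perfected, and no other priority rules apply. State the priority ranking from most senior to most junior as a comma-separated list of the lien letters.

C, B, A, F, D, E

First, effective dates: A relates back to November 25, 2017 (work commenced); E's effective date is October 10, 2017, when work began; F's effective date is the deed date, March 29, 2018.
Ordering by effective date: C (October 5, 2017), E (October 10, 2017), A (November 25, 2017), F (March 29, 2018), D (July 13, 2018), B (August 14, 2018).
Because E would otherwise rank above B, the subordination swaps them.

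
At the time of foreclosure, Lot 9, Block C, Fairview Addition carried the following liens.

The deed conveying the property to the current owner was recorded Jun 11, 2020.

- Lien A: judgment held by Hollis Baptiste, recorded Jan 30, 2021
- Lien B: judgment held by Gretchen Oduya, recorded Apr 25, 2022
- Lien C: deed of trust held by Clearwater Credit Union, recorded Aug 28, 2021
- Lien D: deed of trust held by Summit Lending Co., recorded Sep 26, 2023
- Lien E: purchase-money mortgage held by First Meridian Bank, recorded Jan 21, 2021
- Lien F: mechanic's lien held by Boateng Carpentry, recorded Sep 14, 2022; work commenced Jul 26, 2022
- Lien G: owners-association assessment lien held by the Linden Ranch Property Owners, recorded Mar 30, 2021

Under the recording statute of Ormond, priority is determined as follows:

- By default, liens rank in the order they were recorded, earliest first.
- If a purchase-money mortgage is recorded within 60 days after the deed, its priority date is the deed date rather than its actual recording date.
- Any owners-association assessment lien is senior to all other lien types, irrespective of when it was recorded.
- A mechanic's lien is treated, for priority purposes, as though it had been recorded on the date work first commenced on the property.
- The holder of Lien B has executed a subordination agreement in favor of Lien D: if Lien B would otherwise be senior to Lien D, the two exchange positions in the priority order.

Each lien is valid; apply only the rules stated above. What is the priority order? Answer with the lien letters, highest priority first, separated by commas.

G, E, A, C, D, F, B

Effective dates: E was recorded 224 days after the deed, outside the 60-day window, so it keeps its recording date; F relates back to Jul 26, 2022 (work commenced).
G, as an owners-association assessment lien, has superpriority and ranks first.
The other liens, earliest effective date first: E (Jan 21, 2021), A (Jan 30, 2021), C (Aug 28, 2021), B (Apr 25, 2022), F (Jul 26, 2022), D (Sep 26, 2023).
Because B would otherwise rank above D, the subordination swaps them.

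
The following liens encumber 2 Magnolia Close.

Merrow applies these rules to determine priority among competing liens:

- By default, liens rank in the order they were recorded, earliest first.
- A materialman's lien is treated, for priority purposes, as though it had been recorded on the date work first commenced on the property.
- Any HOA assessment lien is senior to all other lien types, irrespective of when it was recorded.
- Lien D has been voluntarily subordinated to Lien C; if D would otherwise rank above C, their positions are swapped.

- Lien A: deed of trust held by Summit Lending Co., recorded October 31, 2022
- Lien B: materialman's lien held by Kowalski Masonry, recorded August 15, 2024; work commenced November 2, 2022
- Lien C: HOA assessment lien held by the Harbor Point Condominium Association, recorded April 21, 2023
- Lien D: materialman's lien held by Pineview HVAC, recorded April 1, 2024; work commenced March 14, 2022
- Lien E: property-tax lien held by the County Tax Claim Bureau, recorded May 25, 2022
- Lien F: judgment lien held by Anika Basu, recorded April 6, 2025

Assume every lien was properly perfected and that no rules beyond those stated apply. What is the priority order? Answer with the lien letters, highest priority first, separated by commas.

Effective dates: B's effective date is November 2, 2022, when work began; D relates back to March 14, 2022 (work commenced).
C is an HOA assessment lien, so it outranks all other liens regardless of date.
The other liens, earliest effective date first: D (March 14, 2022), E (May 25, 2022), A (October 31, 2022), B (November 2, 2022), F (April 6, 2025).
D is already junior to C, so the subordination agreement changes nothing.

C, D, E, A, B, F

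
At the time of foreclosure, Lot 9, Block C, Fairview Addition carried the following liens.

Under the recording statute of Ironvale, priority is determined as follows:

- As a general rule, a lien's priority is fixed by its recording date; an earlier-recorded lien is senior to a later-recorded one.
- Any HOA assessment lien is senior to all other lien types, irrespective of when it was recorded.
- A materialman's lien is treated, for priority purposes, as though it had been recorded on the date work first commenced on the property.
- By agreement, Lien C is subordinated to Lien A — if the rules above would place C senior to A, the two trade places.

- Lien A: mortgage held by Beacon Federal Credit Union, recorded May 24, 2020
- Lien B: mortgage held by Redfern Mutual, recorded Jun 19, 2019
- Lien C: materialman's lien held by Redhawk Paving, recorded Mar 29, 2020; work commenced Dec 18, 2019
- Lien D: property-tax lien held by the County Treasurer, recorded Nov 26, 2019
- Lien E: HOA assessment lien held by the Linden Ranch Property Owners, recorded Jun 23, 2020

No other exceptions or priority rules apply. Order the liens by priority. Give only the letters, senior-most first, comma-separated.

E, B, D, A, C

Effective dates after the stated exceptions: C is treated as recorded Dec 18, 2019, the work-commencement date.
E is an HOA assessment lien and takes priority over every other lien.
The other liens, earliest effective date first: B (Jun 19, 2019), D (Nov 26, 2019), C (Dec 18, 2019), A (May 24, 2020).
C is senior to A before the subordination, so the two trade places.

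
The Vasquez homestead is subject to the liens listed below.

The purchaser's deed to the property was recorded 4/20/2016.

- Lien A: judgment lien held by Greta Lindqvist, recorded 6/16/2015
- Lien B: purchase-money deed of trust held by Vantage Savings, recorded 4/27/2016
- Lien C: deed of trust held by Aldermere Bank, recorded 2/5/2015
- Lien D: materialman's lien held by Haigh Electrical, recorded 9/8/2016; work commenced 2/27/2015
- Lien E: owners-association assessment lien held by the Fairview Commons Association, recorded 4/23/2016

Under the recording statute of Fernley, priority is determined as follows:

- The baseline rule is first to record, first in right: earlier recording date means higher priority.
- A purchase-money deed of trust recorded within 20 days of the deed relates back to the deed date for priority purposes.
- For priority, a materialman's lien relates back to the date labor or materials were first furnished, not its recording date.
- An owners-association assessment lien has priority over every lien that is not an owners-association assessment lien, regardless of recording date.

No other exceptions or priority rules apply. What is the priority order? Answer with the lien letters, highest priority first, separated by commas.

E, C, D, A, B

Effective dates after the stated exceptions: B was recorded within the 20-day window, so its effective date is the deed date 4/20/2016; D is treated as recorded 2/27/2015, the work-commencement date.
As an owners-association assessment lien, E is senior to every other lien.
Ordering the rest by effective date: C (2/5/2015), D (2/27/2015), A (6/16/2015), B (4/20/2016).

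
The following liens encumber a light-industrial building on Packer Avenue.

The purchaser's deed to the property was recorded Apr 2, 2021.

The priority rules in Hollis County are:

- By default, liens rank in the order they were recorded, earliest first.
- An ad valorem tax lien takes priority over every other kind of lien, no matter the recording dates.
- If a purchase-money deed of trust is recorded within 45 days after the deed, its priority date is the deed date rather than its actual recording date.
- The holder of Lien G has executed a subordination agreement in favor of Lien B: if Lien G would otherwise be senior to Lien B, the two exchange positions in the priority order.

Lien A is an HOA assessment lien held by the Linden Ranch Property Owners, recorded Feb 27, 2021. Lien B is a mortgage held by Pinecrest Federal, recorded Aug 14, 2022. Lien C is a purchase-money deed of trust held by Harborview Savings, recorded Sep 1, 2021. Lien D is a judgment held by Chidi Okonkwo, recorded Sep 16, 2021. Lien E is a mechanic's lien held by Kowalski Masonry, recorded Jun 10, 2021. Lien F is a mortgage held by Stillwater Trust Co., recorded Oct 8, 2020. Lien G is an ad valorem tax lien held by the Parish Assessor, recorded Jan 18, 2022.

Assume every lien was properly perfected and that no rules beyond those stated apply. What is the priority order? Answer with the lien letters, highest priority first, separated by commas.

Adjusting effective dates: C was recorded 152 days after the deed, outside the 45-day window, so it keeps its recording date.
G is an ad valorem tax lien, so it outranks all other liens regardless of date.
Remaining liens by effective date: F (Oct 8, 2020), A (Feb 27, 2021), E (Jun 10, 2021), C (Sep 1, 2021), D (Sep 16, 2021), B (Aug 14, 2022).
G is senior to B before the subordination, so the two trade places.

B, F, A, E, C, D, G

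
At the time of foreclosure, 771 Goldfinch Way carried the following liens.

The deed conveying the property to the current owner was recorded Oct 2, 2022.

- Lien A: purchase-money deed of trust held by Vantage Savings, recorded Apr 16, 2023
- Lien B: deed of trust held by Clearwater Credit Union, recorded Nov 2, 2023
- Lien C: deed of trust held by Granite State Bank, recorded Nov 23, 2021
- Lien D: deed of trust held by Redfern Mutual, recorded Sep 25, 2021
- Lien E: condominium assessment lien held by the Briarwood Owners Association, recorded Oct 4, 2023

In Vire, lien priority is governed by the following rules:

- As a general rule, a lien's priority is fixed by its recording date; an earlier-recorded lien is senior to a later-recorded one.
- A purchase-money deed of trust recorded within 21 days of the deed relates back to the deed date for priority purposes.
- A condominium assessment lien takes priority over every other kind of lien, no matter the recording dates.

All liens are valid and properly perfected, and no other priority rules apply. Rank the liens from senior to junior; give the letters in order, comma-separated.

Adjusting effective dates: A was recorded 196 days after the deed, outside the 21-day window, so it keeps its recording date.
E, as a condominium assessment lien, has superpriority and ranks first.
Ordering the rest by effective date: D (Sep 25, 2021), C (Nov 23, 2021), A (Apr 16, 2023), B (Nov 2, 2023).

E, D, C, A, B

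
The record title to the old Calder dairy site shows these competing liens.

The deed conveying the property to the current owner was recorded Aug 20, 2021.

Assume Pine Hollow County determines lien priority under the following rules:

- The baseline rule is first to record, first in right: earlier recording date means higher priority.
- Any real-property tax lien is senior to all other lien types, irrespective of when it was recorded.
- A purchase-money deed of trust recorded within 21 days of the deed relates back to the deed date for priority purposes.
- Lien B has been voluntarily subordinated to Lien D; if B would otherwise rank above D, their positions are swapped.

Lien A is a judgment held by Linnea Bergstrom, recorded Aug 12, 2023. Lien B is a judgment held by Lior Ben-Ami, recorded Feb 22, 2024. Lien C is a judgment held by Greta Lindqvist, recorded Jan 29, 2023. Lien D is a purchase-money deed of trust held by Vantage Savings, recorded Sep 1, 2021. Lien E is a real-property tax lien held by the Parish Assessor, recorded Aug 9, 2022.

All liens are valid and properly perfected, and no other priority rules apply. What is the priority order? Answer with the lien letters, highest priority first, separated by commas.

E, D, C, A, B

Adjusting effective dates: D relates back to the deed date Aug 20, 2021.
E is a real-property tax lien and takes priority over every other lien.
The other liens, earliest effective date first: D (Aug 20, 2021), C (Jan 29, 2023), A (Aug 12, 2023), B (Feb 22, 2024).
B is already junior to D, so the subordination agreement changes nothing.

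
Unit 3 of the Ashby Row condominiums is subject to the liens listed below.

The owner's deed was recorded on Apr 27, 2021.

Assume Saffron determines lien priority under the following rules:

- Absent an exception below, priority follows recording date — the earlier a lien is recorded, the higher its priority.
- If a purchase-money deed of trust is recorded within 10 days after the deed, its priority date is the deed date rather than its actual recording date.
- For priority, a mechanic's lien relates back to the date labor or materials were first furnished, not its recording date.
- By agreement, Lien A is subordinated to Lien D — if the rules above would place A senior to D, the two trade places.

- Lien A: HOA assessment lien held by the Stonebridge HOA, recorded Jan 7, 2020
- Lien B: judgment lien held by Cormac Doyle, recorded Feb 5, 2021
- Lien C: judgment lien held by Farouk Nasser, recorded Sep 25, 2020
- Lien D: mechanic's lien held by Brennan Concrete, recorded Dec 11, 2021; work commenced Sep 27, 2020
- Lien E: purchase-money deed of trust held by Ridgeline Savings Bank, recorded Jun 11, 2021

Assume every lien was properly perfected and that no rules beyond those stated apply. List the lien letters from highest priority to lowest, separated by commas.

Adjusting effective dates: D relates back to Sep 27, 2020 (work commenced); E missed the 10-day window (45 days after the deed), so its recording date stands.
Ordering by effective date: A (Jan 7, 2020), C (Sep 25, 2020), D (Sep 27, 2020), B (Feb 5, 2021), E (Jun 11, 2021).
A would otherwise be senior to D, so under the subordination agreement A and D exchange positions.

D, C, A, B, E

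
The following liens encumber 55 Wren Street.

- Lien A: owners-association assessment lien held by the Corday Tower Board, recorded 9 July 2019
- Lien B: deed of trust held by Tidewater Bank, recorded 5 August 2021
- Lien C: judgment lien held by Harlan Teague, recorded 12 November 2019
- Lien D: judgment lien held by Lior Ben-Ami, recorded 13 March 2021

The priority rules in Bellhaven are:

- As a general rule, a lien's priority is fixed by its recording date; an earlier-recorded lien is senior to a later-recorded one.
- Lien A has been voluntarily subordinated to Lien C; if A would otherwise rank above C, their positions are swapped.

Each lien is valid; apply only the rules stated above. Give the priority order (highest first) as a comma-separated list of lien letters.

C, A, D, B

Ordering by effective date: A (9 July 2019), C (12 November 2019), D (13 March 2021), B (5 August 2021).
Because A would otherwise rank above C, the subordination swaps them.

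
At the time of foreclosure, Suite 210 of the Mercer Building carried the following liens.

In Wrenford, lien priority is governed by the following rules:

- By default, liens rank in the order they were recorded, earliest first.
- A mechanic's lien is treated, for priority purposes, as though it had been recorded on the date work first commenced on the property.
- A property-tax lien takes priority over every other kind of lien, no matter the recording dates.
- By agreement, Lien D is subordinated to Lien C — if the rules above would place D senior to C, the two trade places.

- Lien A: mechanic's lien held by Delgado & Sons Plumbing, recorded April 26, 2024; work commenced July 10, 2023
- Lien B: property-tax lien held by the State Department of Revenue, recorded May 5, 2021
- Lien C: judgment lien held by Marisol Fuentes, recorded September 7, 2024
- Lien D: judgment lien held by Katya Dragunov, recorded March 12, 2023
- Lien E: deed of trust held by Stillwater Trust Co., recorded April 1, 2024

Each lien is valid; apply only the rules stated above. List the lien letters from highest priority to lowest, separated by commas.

First, effective dates: A is treated as recorded July 10, 2023, the work-commencement date.
B, as a property-tax lien, has superpriority and ranks first.
Among the remaining liens, by effective date: D (March 12, 2023), A (July 10, 2023), E (April 1, 2024), C (September 7, 2024).
D is senior to C before the subordination, so the two trade places.

B, C, A, E, D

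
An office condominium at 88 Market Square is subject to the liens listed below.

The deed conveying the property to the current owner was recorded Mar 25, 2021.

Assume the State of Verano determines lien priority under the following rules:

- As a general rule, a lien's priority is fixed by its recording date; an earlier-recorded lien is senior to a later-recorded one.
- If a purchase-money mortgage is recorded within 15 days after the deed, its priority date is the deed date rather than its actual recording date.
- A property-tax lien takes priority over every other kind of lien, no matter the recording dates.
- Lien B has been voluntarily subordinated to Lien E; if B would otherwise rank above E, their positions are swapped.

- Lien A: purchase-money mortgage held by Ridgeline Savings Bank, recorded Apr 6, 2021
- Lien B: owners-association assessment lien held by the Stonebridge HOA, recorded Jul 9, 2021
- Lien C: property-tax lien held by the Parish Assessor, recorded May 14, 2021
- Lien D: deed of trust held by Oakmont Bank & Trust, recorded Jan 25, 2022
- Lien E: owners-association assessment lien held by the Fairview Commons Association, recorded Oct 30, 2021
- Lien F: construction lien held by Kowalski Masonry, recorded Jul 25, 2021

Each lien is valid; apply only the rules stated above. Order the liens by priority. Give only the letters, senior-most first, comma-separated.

C, A, E, F, B, D

First, effective dates: A was recorded within the 15-day window, so its effective date is the deed date Mar 25, 2021.
As a property-tax lien, C is senior to every other lien.
Ordering the rest by effective date: A (Mar 25, 2021), B (Jul 9, 2021), F (Jul 25, 2021), E (Oct 30, 2021), D (Jan 25, 2022).
B would otherwise be senior to E, so under the subordination agreement B and E exchange positions.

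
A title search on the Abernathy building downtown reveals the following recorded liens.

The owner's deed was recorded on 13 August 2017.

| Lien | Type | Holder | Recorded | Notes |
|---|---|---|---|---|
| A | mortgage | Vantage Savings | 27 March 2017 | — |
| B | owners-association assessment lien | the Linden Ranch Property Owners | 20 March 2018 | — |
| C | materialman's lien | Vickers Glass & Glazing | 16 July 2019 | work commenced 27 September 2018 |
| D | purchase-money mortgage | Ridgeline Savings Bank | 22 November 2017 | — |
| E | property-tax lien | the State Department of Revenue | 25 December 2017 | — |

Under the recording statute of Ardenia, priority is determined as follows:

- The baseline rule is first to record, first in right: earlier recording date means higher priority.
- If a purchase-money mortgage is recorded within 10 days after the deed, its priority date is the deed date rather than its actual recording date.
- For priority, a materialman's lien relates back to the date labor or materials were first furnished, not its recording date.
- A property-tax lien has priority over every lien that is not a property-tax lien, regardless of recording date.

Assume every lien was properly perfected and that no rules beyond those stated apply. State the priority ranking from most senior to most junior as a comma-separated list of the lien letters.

E, A, D, B, C

Adjusting effective dates: C relates back to 27 September 2018 (work commenced); D was recorded 101 days after the deed — beyond 10 days — so no relation-back applies.
E is a property-tax lien, so it outranks all other liens regardless of date.
Among the remaining liens, by effective date: A (27 March 2017), D (22 November 2017), B (20 March 2018), C (27 September 2018).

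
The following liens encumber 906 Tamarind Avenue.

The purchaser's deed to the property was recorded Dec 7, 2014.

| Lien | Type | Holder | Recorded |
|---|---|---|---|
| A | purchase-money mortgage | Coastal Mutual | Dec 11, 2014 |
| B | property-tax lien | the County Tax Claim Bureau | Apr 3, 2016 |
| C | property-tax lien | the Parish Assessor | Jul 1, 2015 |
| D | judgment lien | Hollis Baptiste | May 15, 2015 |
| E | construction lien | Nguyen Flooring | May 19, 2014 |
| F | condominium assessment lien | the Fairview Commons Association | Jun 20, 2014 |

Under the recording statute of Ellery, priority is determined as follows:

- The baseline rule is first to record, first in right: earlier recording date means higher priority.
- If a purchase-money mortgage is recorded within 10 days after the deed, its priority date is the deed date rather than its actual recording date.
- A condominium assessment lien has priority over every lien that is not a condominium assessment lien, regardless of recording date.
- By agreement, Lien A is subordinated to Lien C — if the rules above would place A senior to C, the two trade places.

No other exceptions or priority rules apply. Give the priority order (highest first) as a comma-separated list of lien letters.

Adjusting effective dates: A was recorded within the 10-day window, so its effective date is the deed date Dec 7, 2014.
F, as a condominium assessment lien, has superpriority and ranks first.
Ordering the rest by effective date: E (May 19, 2014), A (Dec 7, 2014), D (May 15, 2015), C (Jul 1, 2015), B (Apr 3, 2016).
The subordination applies — A was senior to C — so A and C swap.

F, E, C, D, A, B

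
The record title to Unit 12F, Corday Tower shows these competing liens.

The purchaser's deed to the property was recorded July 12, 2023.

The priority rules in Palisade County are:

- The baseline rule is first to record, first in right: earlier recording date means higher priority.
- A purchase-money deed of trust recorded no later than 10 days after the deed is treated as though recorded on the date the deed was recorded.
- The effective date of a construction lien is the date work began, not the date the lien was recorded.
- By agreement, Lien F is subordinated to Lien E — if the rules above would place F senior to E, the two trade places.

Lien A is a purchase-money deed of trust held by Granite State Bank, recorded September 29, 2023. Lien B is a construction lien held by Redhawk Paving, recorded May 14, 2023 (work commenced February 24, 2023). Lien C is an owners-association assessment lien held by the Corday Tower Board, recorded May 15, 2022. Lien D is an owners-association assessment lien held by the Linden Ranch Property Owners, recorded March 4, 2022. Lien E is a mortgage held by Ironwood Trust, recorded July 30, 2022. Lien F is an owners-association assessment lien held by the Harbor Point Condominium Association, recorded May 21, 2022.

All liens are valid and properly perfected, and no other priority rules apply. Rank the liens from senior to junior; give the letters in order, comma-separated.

D, C, E, F, B, A

Effective dates: A was recorded 79 days after the deed — beyond 10 days — so no relation-back applies; B is treated as recorded February 24, 2023, the work-commencement date.
By effective date, earliest first: D (March 4, 2022), C (May 15, 2022), F (May 21, 2022), E (July 30, 2022), B (February 24, 2023), A (September 29, 2023).
Because F would otherwise rank above E, the subordination swaps them.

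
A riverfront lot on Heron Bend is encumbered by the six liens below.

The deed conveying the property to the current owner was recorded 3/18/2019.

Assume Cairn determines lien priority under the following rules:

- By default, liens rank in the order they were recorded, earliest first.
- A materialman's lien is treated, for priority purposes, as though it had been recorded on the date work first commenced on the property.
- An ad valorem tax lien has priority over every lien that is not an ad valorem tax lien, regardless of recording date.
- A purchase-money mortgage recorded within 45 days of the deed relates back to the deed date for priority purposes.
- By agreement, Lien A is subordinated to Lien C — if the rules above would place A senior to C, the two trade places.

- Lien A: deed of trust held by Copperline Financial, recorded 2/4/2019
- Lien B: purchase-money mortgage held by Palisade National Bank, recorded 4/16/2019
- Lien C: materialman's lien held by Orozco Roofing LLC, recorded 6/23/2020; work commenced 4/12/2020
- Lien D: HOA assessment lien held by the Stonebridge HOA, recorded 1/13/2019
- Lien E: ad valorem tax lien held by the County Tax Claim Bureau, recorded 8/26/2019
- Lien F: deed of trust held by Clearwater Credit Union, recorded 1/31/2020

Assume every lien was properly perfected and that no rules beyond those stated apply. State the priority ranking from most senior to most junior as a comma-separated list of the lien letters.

E, D, C, B, F, A

First, effective dates: B relates back to the deed date 3/18/2019; C is treated as recorded 4/12/2020, the work-commencement date.
As an ad valorem tax lien, E is senior to every other lien.
Among the remaining liens, by effective date: D (1/13/2019), A (2/4/2019), B (3/18/2019), F (1/31/2020), C (4/12/2020).
A would otherwise be senior to C, so under the subordination agreement A and C exchange positions.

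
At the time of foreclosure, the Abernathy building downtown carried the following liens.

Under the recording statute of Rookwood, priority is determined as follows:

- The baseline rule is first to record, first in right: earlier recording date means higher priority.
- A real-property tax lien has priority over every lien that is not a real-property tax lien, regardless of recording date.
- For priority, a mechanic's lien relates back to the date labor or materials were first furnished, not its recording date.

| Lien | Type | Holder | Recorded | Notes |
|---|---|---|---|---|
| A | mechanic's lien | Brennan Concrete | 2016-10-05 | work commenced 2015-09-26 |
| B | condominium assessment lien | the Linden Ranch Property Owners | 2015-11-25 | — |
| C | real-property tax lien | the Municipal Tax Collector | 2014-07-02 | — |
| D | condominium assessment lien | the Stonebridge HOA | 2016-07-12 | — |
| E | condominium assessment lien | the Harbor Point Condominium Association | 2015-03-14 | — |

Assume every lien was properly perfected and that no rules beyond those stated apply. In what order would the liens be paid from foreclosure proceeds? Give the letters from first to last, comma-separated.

C, E, A, B, D

Effective dates: A is treated as recorded 2015-09-26, the work-commencement date.
C, as a real-property tax lien, has superpriority and ranks first.
The other liens, earliest effective date first: E (2015-03-14), A (2015-09-26), B (2015-11-25), D (2016-07-12).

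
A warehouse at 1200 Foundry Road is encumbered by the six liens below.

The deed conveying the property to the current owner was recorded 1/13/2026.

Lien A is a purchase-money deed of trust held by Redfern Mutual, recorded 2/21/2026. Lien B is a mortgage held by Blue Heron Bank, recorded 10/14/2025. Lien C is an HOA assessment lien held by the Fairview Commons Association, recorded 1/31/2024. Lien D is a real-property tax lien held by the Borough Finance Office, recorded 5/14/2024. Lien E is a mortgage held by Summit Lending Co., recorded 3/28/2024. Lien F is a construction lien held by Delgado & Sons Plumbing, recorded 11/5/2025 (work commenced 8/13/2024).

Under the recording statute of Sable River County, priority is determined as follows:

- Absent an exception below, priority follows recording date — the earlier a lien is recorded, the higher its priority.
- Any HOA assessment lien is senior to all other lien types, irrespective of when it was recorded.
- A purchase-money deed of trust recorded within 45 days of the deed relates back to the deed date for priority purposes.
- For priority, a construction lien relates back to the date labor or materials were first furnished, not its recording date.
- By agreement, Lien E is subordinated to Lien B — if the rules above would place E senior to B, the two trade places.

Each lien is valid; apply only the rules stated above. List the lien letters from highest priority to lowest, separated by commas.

Effective dates: A was recorded within the 45-day window, so its effective date is the deed date 1/13/2026; F relates back to 8/13/2024 (work commenced).
C, as an HOA assessment lien, has superpriority and ranks first.
Ordering the rest by effective date: E (3/28/2024), D (5/14/2024), F (8/13/2024), B (10/14/2025), A (1/13/2026).
E is senior to B before the subordination, so the two trade places.

C, B, D, F, E, A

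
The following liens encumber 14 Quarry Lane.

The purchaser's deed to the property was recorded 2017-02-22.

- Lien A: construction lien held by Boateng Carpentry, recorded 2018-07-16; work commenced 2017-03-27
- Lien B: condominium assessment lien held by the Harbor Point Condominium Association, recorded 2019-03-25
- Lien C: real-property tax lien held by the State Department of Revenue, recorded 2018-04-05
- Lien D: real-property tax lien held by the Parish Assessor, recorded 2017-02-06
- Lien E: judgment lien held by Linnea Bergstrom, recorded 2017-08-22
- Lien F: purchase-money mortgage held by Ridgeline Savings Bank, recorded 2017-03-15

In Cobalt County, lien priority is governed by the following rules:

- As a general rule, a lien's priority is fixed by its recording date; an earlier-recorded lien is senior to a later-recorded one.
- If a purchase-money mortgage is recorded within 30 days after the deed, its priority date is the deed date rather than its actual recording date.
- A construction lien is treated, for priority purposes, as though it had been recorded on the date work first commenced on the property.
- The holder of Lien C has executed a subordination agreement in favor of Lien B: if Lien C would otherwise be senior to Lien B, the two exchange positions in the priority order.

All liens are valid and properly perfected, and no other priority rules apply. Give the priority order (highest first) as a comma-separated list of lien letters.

D, F, A, E, B, C

Effective dates: A is treated as recorded 2017-03-27, the work-commencement date; F's effective date is the deed date, 2017-02-22.
Ordering by effective date: D (2017-02-06), F (2017-02-22), A (2017-03-27), E (2017-08-22), C (2018-04-05), B (2019-03-25).
The subordination applies — C was senior to B — so C and B swap.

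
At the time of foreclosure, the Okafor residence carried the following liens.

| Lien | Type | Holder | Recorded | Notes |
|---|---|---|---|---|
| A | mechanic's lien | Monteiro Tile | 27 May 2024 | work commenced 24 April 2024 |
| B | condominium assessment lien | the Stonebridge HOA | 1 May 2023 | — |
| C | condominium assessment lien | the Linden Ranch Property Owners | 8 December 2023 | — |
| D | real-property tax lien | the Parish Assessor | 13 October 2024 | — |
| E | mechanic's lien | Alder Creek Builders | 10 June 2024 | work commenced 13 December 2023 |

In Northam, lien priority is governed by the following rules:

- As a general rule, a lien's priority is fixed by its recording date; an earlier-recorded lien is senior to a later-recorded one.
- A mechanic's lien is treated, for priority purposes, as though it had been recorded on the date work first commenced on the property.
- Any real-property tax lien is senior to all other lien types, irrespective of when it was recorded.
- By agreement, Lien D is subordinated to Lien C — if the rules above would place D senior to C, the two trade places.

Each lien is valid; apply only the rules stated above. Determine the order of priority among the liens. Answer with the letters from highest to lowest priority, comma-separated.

Effective dates after the stated exceptions: A relates back to 24 April 2024 (work commenced); E is treated as recorded 13 December 2023, the work-commencement date.
D is a real-property tax lien and takes priority over every other lien.
Among the remaining liens, by effective date: B (1 May 2023), C (8 December 2023), E (13 December 2023), A (24 April 2024).
The subordination applies — D was senior to C — so D and C swap.

C, B, D, E, A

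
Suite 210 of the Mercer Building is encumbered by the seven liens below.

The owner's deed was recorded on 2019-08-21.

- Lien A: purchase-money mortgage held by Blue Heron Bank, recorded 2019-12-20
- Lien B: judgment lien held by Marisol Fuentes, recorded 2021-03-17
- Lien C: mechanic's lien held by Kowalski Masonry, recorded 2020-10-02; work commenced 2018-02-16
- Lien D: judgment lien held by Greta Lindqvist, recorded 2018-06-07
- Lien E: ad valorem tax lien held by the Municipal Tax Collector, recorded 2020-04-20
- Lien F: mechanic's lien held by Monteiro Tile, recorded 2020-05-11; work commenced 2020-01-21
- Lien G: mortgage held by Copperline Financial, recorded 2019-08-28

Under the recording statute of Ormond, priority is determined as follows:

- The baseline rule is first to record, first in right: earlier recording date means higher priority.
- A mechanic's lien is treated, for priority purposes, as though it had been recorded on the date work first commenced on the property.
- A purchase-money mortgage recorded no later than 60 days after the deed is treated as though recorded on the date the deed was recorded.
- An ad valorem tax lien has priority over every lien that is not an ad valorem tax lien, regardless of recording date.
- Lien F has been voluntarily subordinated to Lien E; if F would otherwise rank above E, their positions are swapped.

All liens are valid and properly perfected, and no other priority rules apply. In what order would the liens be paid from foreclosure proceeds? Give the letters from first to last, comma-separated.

E, C, D, G, A, F, B

First, effective dates: A was recorded 121 days after the deed, outside the 60-day window, so it keeps its recording date; C relates back to 2018-02-16 (work commenced); F is treated as recorded 2020-01-21, the work-commencement date.
E is an ad valorem tax lien, so it outranks all other liens regardless of date.
Among the remaining liens, by effective date: C (2018-02-16), D (2018-06-07), G (2019-08-28), A (2019-12-20), F (2020-01-21), B (2021-03-17).
F already ranks below E; the subordination has no effect.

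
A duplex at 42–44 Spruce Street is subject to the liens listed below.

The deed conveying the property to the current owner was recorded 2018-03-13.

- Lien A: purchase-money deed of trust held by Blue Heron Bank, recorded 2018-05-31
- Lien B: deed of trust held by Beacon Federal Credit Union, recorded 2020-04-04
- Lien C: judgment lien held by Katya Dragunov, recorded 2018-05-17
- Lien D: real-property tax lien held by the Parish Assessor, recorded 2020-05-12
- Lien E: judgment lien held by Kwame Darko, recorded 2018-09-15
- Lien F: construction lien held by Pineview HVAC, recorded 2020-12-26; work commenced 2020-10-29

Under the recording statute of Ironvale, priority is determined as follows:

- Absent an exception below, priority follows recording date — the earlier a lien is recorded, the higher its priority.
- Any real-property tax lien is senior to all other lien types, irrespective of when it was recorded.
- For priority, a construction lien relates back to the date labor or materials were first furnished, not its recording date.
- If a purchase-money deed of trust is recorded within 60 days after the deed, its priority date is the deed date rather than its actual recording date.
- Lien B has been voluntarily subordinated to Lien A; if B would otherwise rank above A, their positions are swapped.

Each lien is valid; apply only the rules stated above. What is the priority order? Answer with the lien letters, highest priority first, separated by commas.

Effective dates: A was recorded 79 days after the deed, outside the 60-day window, so it keeps its recording date; F's effective date is 2020-10-29, when work began.
As a real-property tax lien, D is senior to every other lien.
Among the remaining liens, by effective date: C (2018-05-17), A (2018-05-31), E (2018-09-15), B (2020-04-04), F (2020-10-29).
B is already junior to A, so the subordination agreement changes nothing.

D, C, A, E, B, F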